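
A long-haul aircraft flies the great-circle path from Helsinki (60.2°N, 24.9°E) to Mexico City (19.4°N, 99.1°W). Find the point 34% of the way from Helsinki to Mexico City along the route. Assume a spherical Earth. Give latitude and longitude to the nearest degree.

Write both endpoints as unit vectors p₁, p₂ with components (cos φ cos λ, cos φ sin λ, sin φ).
The central angle between the endpoints is δ = arccos(p₁·p₂) ≈ 1.545 rad (88.5°).
Interpolate at f = 0.34 with slerp weights a = sin((1−f)δ)/sin δ ≈ 0.852, b = sin(fδ)/sin δ ≈ 0.502.
p = a·p₁ + b·p₂ ≈ (0.309, -0.289, 0.906); φ = arcsin(p_z) ≈ 64.96°, λ = atan2(p_y, p_x) ≈ -43.04°.

≈ 65°N, 43°W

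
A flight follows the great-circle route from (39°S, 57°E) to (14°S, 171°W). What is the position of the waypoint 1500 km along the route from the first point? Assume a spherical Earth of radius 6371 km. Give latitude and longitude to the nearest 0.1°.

Write both endpoints as unit vectors p₁, p₂ with components (cos φ cos λ, cos φ sin λ, sin φ).
The central angle between the endpoints is δ = arccos(p₁·p₂) ≈ 1.931 rad (110.6°). The total great-circle distance is δ·R ≈ 1.931 × 6371 ≈ 12301 km, so the target fraction is f = 1500/12301 ≈ 0.122.
Interpolate at f ≈ 0.122 with slerp weights a = sin((1−f)δ)/sin δ ≈ 1.060, b = sin(fδ)/sin δ ≈ 0.249.
p = a·p₁ + b·p₂ ≈ (0.210, 0.653, -0.728); φ = arcsin(p_z) ≈ -46.68°, λ = atan2(p_y, p_x) ≈ 72.19°.

≈ (46.7°S, 72.2°E)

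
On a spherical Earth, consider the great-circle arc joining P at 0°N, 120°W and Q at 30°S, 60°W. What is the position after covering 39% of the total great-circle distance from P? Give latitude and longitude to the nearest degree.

Write both endpoints as unit vectors p₁, p₂ with components (cos φ cos λ, cos φ sin λ, sin φ).
The central angle between the endpoints is δ = arccos(p₁·p₂) ≈ 1.123 rad (64.3°).
Interpolate at f = 0.39 with slerp weights a = sin((1−f)δ)/sin δ ≈ 0.702, b = sin(fδ)/sin δ ≈ 0.470.
p = a·p₁ + b·p₂ ≈ (-0.147, -0.961, -0.235); φ = arcsin(p_z) ≈ -13.61°, λ = atan2(p_y, p_x) ≈ -98.71°.

≈ 14°S, 99°W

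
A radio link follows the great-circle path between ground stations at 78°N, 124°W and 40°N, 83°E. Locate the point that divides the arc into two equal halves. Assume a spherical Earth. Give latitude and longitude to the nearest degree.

Convert each endpoint to a unit vector on the sphere (x = cos φ cos λ, y = cos φ sin λ, z = sin φ).
The central angle between the endpoints is δ = arccos(p₁·p₂) ≈ 1.062 rad (60.9°).
Interpolate at f = 1/2 with slerp weights a = sin((1−f)δ)/sin δ ≈ 0.580, b = sin(fδ)/sin δ ≈ 0.580.
p = a·p₁ + b·p₂ ≈ (-0.013, 0.341, 0.940); φ = arcsin(p_z) ≈ 70.05°, λ = atan2(p_y, p_x) ≈ 92.23°.

≈ 70°N, 92°E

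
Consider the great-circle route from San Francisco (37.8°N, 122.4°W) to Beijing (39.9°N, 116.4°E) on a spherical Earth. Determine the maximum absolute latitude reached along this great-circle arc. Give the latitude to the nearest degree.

≈ 59°N

The great circle lies in the plane with unit normal n̂ = (p₁ × p₂)/|p₁ × p₂|.
Here n̂_z ≈ -0.520; the vertex latitude is φ_max = arccos|n̂_z| ≈ 58.7°.
Check via Clairaut: cos φ_max = |cos φ₁| · sin C = cos(37.8°)·sin(41.2°) ≈ 0.520, again giving ≈ 58.7°.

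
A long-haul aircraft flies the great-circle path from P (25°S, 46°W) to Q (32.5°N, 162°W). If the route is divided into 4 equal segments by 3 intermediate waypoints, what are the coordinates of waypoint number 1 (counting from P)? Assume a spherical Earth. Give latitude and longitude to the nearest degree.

≈ (10°S, 75°W)

The haversine formula gives a central angle δ ≈ 2.168 rad (124.2°) between the endpoints.
Interpolate at f = 1/4 with slerp weights a = sin((1−f)δ)/sin δ ≈ 1.207, b = sin(fδ)/sin δ ≈ 0.624.
p = a·p₁ + b·p₂ ≈ (0.260, -0.950, -0.175); φ = arcsin(p_z) ≈ -10.09°, λ = atan2(p_y, p_x) ≈ -74.70°.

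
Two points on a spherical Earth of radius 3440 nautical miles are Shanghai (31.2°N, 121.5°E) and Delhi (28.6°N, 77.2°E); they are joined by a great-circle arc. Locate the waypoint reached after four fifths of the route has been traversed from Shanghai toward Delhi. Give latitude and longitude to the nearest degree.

Convert each endpoint to a unit vector on the sphere (x = cos φ cos λ, y = cos φ sin λ, z = sin φ).
The central angle between the endpoints is δ = arccos(p₁·p₂) ≈ 0.667 rad (38.2°).
Interpolate at f = 4/5 with slerp weights a = sin((1−f)δ)/sin δ ≈ 0.215, b = sin(fδ)/sin δ ≈ 0.822.
p = a·p₁ + b·p₂ ≈ (0.064, 0.861, 0.505); φ = arcsin(p_z) ≈ 30.33°, λ = atan2(p_y, p_x) ≈ 85.76°.

≈ 30°N, 86°E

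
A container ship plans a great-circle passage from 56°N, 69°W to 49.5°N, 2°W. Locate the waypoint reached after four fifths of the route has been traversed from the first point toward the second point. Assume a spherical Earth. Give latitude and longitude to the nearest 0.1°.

Convert each endpoint to a unit vector on the sphere (x = cos φ cos λ, y = cos φ sin λ, z = sin φ).
The central angle between the endpoints is δ = arccos(p₁·p₂) ≈ 0.688 rad (39.4°).
Interpolate at f = 4/5 with slerp weights a = sin((1−f)δ)/sin δ ≈ 0.216, b = sin(fδ)/sin δ ≈ 0.824.
p = a·p₁ + b·p₂ ≈ (0.578, -0.131, 0.805); φ = arcsin(p_z) ≈ 53.65°, λ = atan2(p_y, p_x) ≈ -12.81°.

≈ 53.7°N, 12.8°W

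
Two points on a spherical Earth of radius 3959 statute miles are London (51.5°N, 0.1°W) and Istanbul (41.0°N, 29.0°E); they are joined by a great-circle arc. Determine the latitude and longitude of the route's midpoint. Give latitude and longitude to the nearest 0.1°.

≈ 47.2°N, 15.9°E

Write both endpoints as unit vectors p₁, p₂ with components (cos φ cos λ, cos φ sin λ, sin φ).
The central angle between the endpoints is δ = arccos(p₁·p₂) ≈ 0.393 rad (22.5°).
Interpolate at f = 1/2 with slerp weights a = sin((1−f)δ)/sin δ ≈ 0.510, b = sin(fδ)/sin δ ≈ 0.510.
p = a·p₁ + b·p₂ ≈ (0.654, 0.186, 0.733); φ = arcsin(p_z) ≈ 47.17°, λ = atan2(p_y, p_x) ≈ 15.88°.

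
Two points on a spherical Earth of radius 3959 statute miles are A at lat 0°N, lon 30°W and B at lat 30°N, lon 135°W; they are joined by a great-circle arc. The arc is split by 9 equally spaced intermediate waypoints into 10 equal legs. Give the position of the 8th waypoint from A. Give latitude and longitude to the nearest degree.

≈ lat 31°N, lon 111°W

The haversine formula gives a central angle δ ≈ 1.797 rad (103.0°) between the endpoints.
Interpolate at f = 8/10 with slerp weights a = sin((1−f)δ)/sin δ ≈ 0.361, b = sin(fδ)/sin δ ≈ 1.017.
p = a·p₁ + b·p₂ ≈ (-0.310, -0.803, 0.509); φ = arcsin(p_z) ≈ 30.56°, λ = atan2(p_y, p_x) ≈ -111.12°.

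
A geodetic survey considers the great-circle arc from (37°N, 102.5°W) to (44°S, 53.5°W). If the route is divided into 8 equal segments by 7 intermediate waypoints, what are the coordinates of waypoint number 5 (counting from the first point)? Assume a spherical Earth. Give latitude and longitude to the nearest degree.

≈ (14°S, 74°W)

Write both endpoints as unit vectors p₁, p₂ with components (cos φ cos λ, cos φ sin λ, sin φ).
The central angle between the endpoints is δ = arccos(p₁·p₂) ≈ 1.612 rad (92.4°).
Interpolate at f = 5/8 with slerp weights a = sin((1−f)δ)/sin δ ≈ 0.569, b = sin(fδ)/sin δ ≈ 0.846.
p = a·p₁ + b·p₂ ≈ (0.264, -0.933, -0.245); φ = arcsin(p_z) ≈ -14.21°, λ = atan2(p_y, p_x) ≈ -74.21°.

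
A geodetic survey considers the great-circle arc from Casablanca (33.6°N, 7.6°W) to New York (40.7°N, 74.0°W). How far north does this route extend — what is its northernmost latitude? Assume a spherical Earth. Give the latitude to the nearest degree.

≈ 43°N

The great circle lies in the plane with unit normal n̂ = (p₁ × p₂)/|p₁ × p₂|.
Here n̂_z ≈ -0.733; the vertex latitude is φ_max = arccos|n̂_z| ≈ 42.9°.
Check via Clairaut: cos φ_max = |cos φ₁| · sin C = cos(33.6°)·sin(61.6°) ≈ 0.733, again giving ≈ 42.9°.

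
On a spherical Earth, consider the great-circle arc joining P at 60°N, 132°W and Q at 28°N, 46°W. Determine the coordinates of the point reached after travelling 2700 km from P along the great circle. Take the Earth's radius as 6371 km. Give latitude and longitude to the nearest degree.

≈ 56°N, 86°W

The haversine formula gives a central angle δ ≈ 1.118 rad (64.1°) between the endpoints. The total great-circle distance is δ·R ≈ 1.118 × 6371 ≈ 7124 km, so the target fraction is f = 2700/7124 ≈ 0.379.
Interpolate at f ≈ 0.379 with slerp weights a = sin((1−f)δ)/sin δ ≈ 0.712, b = sin(fδ)/sin δ ≈ 0.457.
p = a·p₁ + b·p₂ ≈ (0.042, -0.555, 0.831); φ = arcsin(p_z) ≈ 56.19°, λ = atan2(p_y, p_x) ≈ -85.63°.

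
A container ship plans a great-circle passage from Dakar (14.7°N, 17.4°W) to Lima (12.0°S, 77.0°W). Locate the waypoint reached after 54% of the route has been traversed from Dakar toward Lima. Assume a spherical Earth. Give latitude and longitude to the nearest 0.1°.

Convert each endpoint to a unit vector on the sphere (x = cos φ cos λ, y = cos φ sin λ, z = sin φ).
The central angle between the endpoints is δ = arccos(p₁·p₂) ≈ 1.131 rad (64.8°).
Interpolate at f = 0.54 with slerp weights a = sin((1−f)δ)/sin δ ≈ 0.549, b = sin(fδ)/sin δ ≈ 0.634.
p = a·p₁ + b·p₂ ≈ (0.646, -0.763, 0.008); φ = arcsin(p_z) ≈ 0.44°, λ = atan2(p_y, p_x) ≈ -49.72°.

≈ 0.4°N, 49.7°W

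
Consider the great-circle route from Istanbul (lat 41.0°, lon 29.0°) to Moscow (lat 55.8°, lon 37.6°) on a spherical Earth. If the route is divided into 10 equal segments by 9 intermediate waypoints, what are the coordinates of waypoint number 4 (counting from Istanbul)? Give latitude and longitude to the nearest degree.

≈ lat 47°, lon 32°

Write both endpoints as unit vectors p₁, p₂ with components (cos φ cos λ, cos φ sin λ, sin φ).
The central angle between the endpoints is δ = arccos(p₁·p₂) ≈ 0.276 rad (15.8°).
Interpolate at f = 4/10 with slerp weights a = sin((1−f)δ)/sin δ ≈ 0.605, b = sin(fδ)/sin δ ≈ 0.404.
p = a·p₁ + b·p₂ ≈ (0.579, 0.360, 0.731); φ = arcsin(p_z) ≈ 46.99°, λ = atan2(p_y, p_x) ≈ 31.86°.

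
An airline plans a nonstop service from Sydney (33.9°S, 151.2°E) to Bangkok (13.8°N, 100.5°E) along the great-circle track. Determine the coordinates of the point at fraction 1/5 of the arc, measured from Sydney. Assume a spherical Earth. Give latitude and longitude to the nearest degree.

≈ 25°S, 139°E

From cos δ = sin φ₁ sin φ₂ + cos φ₁ cos φ₂ cos Δλ, the central angle is δ ≈ 1.184 rad (67.8°).
Interpolate at f = 1/5 with slerp weights a = sin((1−f)δ)/sin δ ≈ 0.876, b = sin(fδ)/sin δ ≈ 0.253.
p = a·p₁ + b·p₂ ≈ (-0.682, 0.592, -0.428); φ = arcsin(p_z) ≈ -25.37°, λ = atan2(p_y, p_x) ≈ 139.04°.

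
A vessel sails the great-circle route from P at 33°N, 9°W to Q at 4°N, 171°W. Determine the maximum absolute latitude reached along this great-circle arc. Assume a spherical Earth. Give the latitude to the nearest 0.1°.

≈ 66.7°N

The great circle lies in the plane with unit normal n̂ = (p₁ × p₂)/|p₁ × p₂|.
Here n̂_z ≈ -0.396; the vertex latitude is φ_max = arccos|n̂_z| ≈ 66.7°.
Check via Clairaut: cos φ_max = |cos φ₁| · sin C = cos(33.0°)·sin(28.2°) ≈ 0.396, again giving ≈ 66.7°.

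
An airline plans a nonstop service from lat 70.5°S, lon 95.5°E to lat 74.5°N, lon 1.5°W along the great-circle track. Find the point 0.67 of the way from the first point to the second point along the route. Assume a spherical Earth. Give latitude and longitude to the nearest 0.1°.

≈ lat 28.9°N, lon 47.5°E

Write both endpoints as unit vectors p₁, p₂ with components (cos φ cos λ, cos φ sin λ, sin φ).
The central angle between the endpoints is δ = arccos(p₁·p₂) ≈ 2.737 rad (156.8°).
Interpolate at f = 0.67 with slerp weights a = sin((1−f)δ)/sin δ ≈ 1.995, b = sin(fδ)/sin δ ≈ 2.453.
p = a·p₁ + b·p₂ ≈ (0.591, 0.646, 0.483); φ = arcsin(p_z) ≈ 28.90°, λ = atan2(p_y, p_x) ≈ 47.51°.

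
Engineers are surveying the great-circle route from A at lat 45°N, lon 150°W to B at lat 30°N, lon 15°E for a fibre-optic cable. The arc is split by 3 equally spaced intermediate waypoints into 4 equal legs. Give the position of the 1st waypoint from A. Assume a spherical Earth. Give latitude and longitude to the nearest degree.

≈ lat 70°N, lon 133°W

Convert each endpoint to a unit vector on the sphere (x = cos φ cos λ, y = cos φ sin λ, z = sin φ).
The central angle between the endpoints is δ = arccos(p₁·p₂) ≈ 1.811 rad (103.8°).
Interpolate at f = 1/4 with slerp weights a = sin((1−f)δ)/sin δ ≈ 1.006, b = sin(fδ)/sin δ ≈ 0.450.
p = a·p₁ + b·p₂ ≈ (-0.240, -0.255, 0.937); φ = arcsin(p_z) ≈ 69.53°, λ = atan2(p_y, p_x) ≈ -133.22°.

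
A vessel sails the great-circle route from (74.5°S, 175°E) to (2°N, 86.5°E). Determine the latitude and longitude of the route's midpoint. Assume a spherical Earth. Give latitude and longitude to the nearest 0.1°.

From cos δ = sin φ₁ sin φ₂ + cos φ₁ cos φ₂ cos Δλ, the central angle is δ ≈ 1.597 rad (91.5°).
Interpolate at f = 1/2 with slerp weights a = sin((1−f)δ)/sin δ ≈ 0.717, b = sin(fδ)/sin δ ≈ 0.717.
p = a·p₁ + b·p₂ ≈ (-0.147, 0.732, -0.666); φ = arcsin(p_z) ≈ -41.73°, λ = atan2(p_y, p_x) ≈ 101.37°.

≈ (41.7°S, 101.4°E)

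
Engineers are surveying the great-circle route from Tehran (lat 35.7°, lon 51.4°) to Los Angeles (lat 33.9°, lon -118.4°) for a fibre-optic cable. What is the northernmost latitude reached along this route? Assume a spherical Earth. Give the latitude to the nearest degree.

≈ 83°

The great circle lies in the plane with unit normal n̂ = (p₁ × p₂)/|p₁ × p₂|.
Here n̂_z ≈ -0.127; the vertex latitude is φ_max = arccos|n̂_z| ≈ 82.7°.
Check via Clairaut: cos φ_max = |cos φ₁| · sin C = cos(35.7°)·sin(9.0°) ≈ 0.127, again giving ≈ 82.7°.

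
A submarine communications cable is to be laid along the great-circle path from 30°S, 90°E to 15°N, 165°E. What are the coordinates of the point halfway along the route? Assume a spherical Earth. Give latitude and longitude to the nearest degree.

≈ 9°S, 130°E

The haversine formula gives a central angle δ ≈ 1.484 rad (85.0°) between the endpoints.
Interpolate at f = 1/2 with slerp weights a = sin((1−f)δ)/sin δ ≈ 0.678, b = sin(fδ)/sin δ ≈ 0.678.
p = a·p₁ + b·p₂ ≈ (-0.633, 0.757, -0.164); φ = arcsin(p_z) ≈ -9.41°, λ = atan2(p_y, p_x) ≈ 129.90°.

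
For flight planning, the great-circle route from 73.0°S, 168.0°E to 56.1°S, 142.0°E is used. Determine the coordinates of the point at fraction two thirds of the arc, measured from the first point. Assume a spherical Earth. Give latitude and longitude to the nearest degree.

≈ 62°S, 147°E

Write both endpoints as unit vectors p₁, p₂ with components (cos φ cos λ, cos φ sin λ, sin φ).
The central angle between the endpoints is δ = arccos(p₁·p₂) ≈ 0.347 rad (19.9°).
Interpolate at f = 2/3 with slerp weights a = sin((1−f)δ)/sin δ ≈ 0.339, b = sin(fδ)/sin δ ≈ 0.674.
p = a·p₁ + b·p₂ ≈ (-0.393, 0.252, -0.884); φ = arcsin(p_z) ≈ -62.14°, λ = atan2(p_y, p_x) ≈ 147.34°.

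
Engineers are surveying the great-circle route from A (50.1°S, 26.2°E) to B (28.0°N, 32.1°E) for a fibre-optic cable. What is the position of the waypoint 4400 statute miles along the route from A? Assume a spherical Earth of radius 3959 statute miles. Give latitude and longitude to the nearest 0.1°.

Convert each endpoint to a unit vector on the sphere (x = cos φ cos λ, y = cos φ sin λ, z = sin φ).
The central angle between the endpoints is δ = arccos(p₁·p₂) ≈ 1.366 rad (78.3°). The total great-circle distance is δ·R ≈ 1.366 × 3959 ≈ 5409 mi, so the target fraction is f = 4400/5409 ≈ 0.814.
Interpolate at f ≈ 0.814 with slerp weights a = sin((1−f)δ)/sin δ ≈ 0.257, b = sin(fδ)/sin δ ≈ 0.915.
p = a·p₁ + b·p₂ ≈ (0.833, 0.502, 0.232); φ = arcsin(p_z) ≈ 13.43°, λ = atan2(p_y, p_x) ≈ 31.10°.

≈ (13.4°N, 31.1°E)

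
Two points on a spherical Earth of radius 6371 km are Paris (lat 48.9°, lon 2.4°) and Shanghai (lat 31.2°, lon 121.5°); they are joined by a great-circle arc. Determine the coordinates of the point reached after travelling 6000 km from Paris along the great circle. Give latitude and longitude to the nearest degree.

Convert each endpoint to a unit vector on the sphere (x = cos φ cos λ, y = cos φ sin λ, z = sin φ).
The central angle between the endpoints is δ = arccos(p₁·p₂) ≈ 1.454 rad (83.3°). The total great-circle distance is δ·R ≈ 1.454 × 6371 ≈ 9261 km, so the target fraction is f = 6000/9261 ≈ 0.648.
Interpolate at f ≈ 0.648 with slerp weights a = sin((1−f)δ)/sin δ ≈ 0.493, b = sin(fδ)/sin δ ≈ 0.814.
p = a·p₁ + b·p₂ ≈ (-0.040, 0.607, 0.793); φ = arcsin(p_z) ≈ 52.51°, λ = atan2(p_y, p_x) ≈ 93.76°.

≈ lat 53°, lon 94°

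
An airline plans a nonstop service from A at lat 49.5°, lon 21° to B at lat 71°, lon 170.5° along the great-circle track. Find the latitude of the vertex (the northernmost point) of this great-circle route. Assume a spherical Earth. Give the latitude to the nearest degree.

The great circle lies in the plane with unit normal n̂ = (p₁ × p₂)/|p₁ × p₂|.
Here n̂_z ≈ +0.127; the vertex latitude is φ_max = arccos|n̂_z| ≈ 82.7°.

≈ 83°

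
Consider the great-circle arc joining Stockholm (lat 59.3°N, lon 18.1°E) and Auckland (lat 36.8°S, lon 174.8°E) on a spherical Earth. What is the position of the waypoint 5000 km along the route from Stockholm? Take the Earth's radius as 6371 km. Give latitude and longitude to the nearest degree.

From cos δ = sin φ₁ sin φ₂ + cos φ₁ cos φ₂ cos Δλ, the central angle is δ ≈ 2.669 rad (152.9°). The total great-circle distance is δ·R ≈ 2.669 × 6371 ≈ 17006 km, so the target fraction is f = 5000/17006 ≈ 0.294.
Interpolate at f ≈ 0.294 with slerp weights a = sin((1−f)δ)/sin δ ≈ 2.091, b = sin(fδ)/sin δ ≈ 1.553.
p = a·p₁ + b·p₂ ≈ (-0.224, 0.444, 0.867); φ = arcsin(p_z) ≈ 60.15°, λ = atan2(p_y, p_x) ≈ 116.76°.

≈ lat 60°N, lon 117°E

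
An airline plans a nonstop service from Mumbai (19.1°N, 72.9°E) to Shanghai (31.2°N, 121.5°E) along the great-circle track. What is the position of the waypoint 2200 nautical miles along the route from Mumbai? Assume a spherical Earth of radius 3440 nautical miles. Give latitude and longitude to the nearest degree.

The haversine formula gives a central angle δ ≈ 0.790 rad (45.2°) between the endpoints. The total great-circle distance is δ·R ≈ 0.790 × 3440 ≈ 2717 nmi, so the target fraction is f = 2200/2717 ≈ 0.810.
Interpolate at f ≈ 0.810 with slerp weights a = sin((1−f)δ)/sin δ ≈ 0.211, b = sin(fδ)/sin δ ≈ 0.840.
p = a·p₁ + b·p₂ ≈ (-0.317, 0.803, 0.504); φ = arcsin(p_z) ≈ 30.28°, λ = atan2(p_y, p_x) ≈ 111.54°.

≈ (30°N, 112°E)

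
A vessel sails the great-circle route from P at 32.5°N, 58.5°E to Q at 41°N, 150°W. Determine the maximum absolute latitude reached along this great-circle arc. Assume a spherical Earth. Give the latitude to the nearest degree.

≈ 72°N

The great circle lies in the plane with unit normal n̂ = (p₁ × p₂)/|p₁ × p₂|.
Here n̂_z ≈ +0.310; the vertex latitude is φ_max = arccos|n̂_z| ≈ 71.9°.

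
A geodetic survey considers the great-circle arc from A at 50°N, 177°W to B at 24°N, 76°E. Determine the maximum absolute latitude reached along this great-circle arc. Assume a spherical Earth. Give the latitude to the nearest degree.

The great circle lies in the plane with unit normal n̂ = (p₁ × p₂)/|p₁ × p₂|.
Here n̂_z ≈ -0.567; the vertex latitude is φ_max = arccos|n̂_z| ≈ 55.4°.
Check via Clairaut: cos φ_max = |cos φ₁| · sin C = cos(50.0°)·sin(61.9°) ≈ 0.567, again giving ≈ 55.4°.

≈ 55°N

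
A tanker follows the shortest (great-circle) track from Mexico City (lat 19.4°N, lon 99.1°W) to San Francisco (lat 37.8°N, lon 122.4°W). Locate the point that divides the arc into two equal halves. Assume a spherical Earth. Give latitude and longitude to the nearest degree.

≈ lat 29°N, lon 110°W

Write both endpoints as unit vectors p₁, p₂ with components (cos φ cos λ, cos φ sin λ, sin φ).
The central angle between the endpoints is δ = arccos(p₁·p₂) ≈ 0.478 rad (27.4°).
Interpolate at f = 1/2 with slerp weights a = sin((1−f)δ)/sin δ ≈ 0.515, b = sin(fδ)/sin δ ≈ 0.515.
p = a·p₁ + b·p₂ ≈ (-0.295, -0.823, 0.486); φ = arcsin(p_z) ≈ 29.10°, λ = atan2(p_y, p_x) ≈ -109.71°.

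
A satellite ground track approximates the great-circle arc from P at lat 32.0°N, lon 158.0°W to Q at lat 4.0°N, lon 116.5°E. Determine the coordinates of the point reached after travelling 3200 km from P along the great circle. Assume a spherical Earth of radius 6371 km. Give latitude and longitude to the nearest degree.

≈ lat 28°N, lon 169°E

The haversine formula gives a central angle δ ≈ 1.467 rad (84.1°) between the endpoints. The total great-circle distance is δ·R ≈ 1.467 × 6371 ≈ 9348 km, so the target fraction is f = 3200/9348 ≈ 0.342.
Interpolate at f ≈ 0.342 with slerp weights a = sin((1−f)δ)/sin δ ≈ 0.826, b = sin(fδ)/sin δ ≈ 0.484.
p = a·p₁ + b·p₂ ≈ (-0.865, 0.170, 0.472); φ = arcsin(p_z) ≈ 28.15°, λ = atan2(p_y, p_x) ≈ 168.91°.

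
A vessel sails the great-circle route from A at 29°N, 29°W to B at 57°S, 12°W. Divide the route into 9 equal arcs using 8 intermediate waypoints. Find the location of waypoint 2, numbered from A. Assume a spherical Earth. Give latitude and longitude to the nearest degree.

Convert each endpoint to a unit vector on the sphere (x = cos φ cos λ, y = cos φ sin λ, z = sin φ).
The central angle between the endpoints is δ = arccos(p₁·p₂) ≈ 1.522 rad (87.2°).
Interpolate at f = 2/9 with slerp weights a = sin((1−f)δ)/sin δ ≈ 0.927, b = sin(fδ)/sin δ ≈ 0.332.
p = a·p₁ + b·p₂ ≈ (0.886, -0.431, 0.171); φ = arcsin(p_z) ≈ 9.84°, λ = atan2(p_y, p_x) ≈ -25.92°.

≈ 10°N, 26°W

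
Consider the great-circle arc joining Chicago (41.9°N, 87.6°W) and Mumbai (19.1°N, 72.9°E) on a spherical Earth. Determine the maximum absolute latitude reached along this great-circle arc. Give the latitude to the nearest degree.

The great circle lies in the plane with unit normal n̂ = (p₁ × p₂)/|p₁ × p₂|.
Here n̂_z ≈ +0.262; the vertex latitude is φ_max = arccos|n̂_z| ≈ 74.8°.
Check via Clairaut: cos φ_max = |cos φ₁| · sin C = cos(41.9°)·sin(20.6°) ≈ 0.262, again giving ≈ 74.8°.

≈ 75°N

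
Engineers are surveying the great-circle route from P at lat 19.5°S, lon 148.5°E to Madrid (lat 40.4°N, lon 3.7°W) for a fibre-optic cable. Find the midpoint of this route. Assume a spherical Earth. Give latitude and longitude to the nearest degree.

≈ lat 35°N, lon 96°E

The haversine formula gives a central angle δ ≈ 2.589 rad (148.4°) between the endpoints.
Interpolate at f = 1/2 with slerp weights a = sin((1−f)δ)/sin δ ≈ 1.834, b = sin(fδ)/sin δ ≈ 1.834.
p = a·p₁ + b·p₂ ≈ (-0.080, 0.813, 0.576); φ = arcsin(p_z) ≈ 35.20°, λ = atan2(p_y, p_x) ≈ 95.64°.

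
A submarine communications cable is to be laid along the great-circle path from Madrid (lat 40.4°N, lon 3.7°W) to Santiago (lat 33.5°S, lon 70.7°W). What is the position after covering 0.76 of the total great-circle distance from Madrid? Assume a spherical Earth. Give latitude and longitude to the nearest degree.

Write both endpoints as unit vectors p₁, p₂ with components (cos φ cos λ, cos φ sin λ, sin φ).
The central angle between the endpoints is δ = arccos(p₁·p₂) ≈ 1.681 rad (96.3°).
Interpolate at f = 0.76 with slerp weights a = sin((1−f)δ)/sin δ ≈ 0.395, b = sin(fδ)/sin δ ≈ 0.963.
p = a·p₁ + b·p₂ ≈ (0.566, -0.777, -0.276); φ = arcsin(p_z) ≈ -16.00°, λ = atan2(p_y, p_x) ≈ -53.96°.

≈ lat 16°S, lon 54°W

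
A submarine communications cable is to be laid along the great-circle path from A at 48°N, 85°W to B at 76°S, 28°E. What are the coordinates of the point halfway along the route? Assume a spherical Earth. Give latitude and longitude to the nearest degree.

≈ 20°S, 64°W

Write both endpoints as unit vectors p₁, p₂ with components (cos φ cos λ, cos φ sin λ, sin φ).
The central angle between the endpoints is δ = arccos(p₁·p₂) ≈ 2.472 rad (141.7°).
Interpolate at f = 1/2 with slerp weights a = sin((1−f)δ)/sin δ ≈ 1.523, b = sin(fδ)/sin δ ≈ 1.523.
p = a·p₁ + b·p₂ ≈ (0.414, -0.842, -0.346); φ = arcsin(p_z) ≈ -20.23°, λ = atan2(p_y, p_x) ≈ -63.82°.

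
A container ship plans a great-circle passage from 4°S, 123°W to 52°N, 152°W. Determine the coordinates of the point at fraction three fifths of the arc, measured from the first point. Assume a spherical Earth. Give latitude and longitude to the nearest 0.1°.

Write both endpoints as unit vectors p₁, p₂ with components (cos φ cos λ, cos φ sin λ, sin φ).
The central angle between the endpoints is δ = arccos(p₁·p₂) ≈ 1.068 rad (61.2°).
Interpolate at f = 3/5 with slerp weights a = sin((1−f)δ)/sin δ ≈ 0.473, b = sin(fδ)/sin δ ≈ 0.682.
p = a·p₁ + b·p₂ ≈ (-0.628, -0.593, 0.505); φ = arcsin(p_z) ≈ 30.31°, λ = atan2(p_y, p_x) ≈ -136.64°.

≈ 30.3°N, 136.6°W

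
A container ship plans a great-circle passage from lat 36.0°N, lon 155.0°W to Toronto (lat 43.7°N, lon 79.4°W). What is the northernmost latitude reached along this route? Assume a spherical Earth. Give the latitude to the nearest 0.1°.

≈ 47.2°N

The great circle lies in the plane with unit normal n̂ = (p₁ × p₂)/|p₁ × p₂|.
Here n̂_z ≈ +0.679; the vertex latitude is φ_max = arccos|n̂_z| ≈ 47.2°.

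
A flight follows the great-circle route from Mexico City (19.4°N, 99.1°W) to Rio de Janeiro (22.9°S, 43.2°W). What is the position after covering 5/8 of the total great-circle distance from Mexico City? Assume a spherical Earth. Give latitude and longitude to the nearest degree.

≈ 7°S, 65°W

From cos δ = sin φ₁ sin φ₂ + cos φ₁ cos φ₂ cos Δλ, the central angle is δ ≈ 1.205 rad (69.0°).
Interpolate at f = 5/8 with slerp weights a = sin((1−f)δ)/sin δ ≈ 0.468, b = sin(fδ)/sin δ ≈ 0.732.
p = a·p₁ + b·p₂ ≈ (0.422, -0.897, -0.130); φ = arcsin(p_z) ≈ -7.45°, λ = atan2(p_y, p_x) ≈ -64.81°.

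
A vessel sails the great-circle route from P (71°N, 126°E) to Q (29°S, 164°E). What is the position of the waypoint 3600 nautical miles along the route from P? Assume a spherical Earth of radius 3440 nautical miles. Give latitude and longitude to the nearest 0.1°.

≈ (13.8°N, 155.6°E)

Convert each endpoint to a unit vector on the sphere (x = cos φ cos λ, y = cos φ sin λ, z = sin φ).
The central angle between the endpoints is δ = arccos(p₁·p₂) ≈ 1.807 rad (103.5°). The total great-circle distance is δ·R ≈ 1.807 × 3440 ≈ 6216 nmi, so the target fraction is f = 3600/6216 ≈ 0.579.
Interpolate at f ≈ 0.579 with slerp weights a = sin((1−f)δ)/sin δ ≈ 0.709, b = sin(fδ)/sin δ ≈ 0.890.
p = a·p₁ + b·p₂ ≈ (-0.884, 0.401, 0.239); φ = arcsin(p_z) ≈ 13.81°, λ = atan2(p_y, p_x) ≈ 155.59°.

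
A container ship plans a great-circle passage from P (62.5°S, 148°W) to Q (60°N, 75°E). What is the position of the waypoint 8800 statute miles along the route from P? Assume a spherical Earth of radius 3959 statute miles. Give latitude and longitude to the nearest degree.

Write both endpoints as unit vectors p₁, p₂ with components (cos φ cos λ, cos φ sin λ, sin φ).
The central angle between the endpoints is δ = arccos(p₁·p₂) ≈ 2.785 rad (159.6°). The total great-circle distance is δ·R ≈ 2.785 × 3959 ≈ 11025 mi, so the target fraction is f = 8800/11025 ≈ 0.798.
Interpolate at f ≈ 0.798 with slerp weights a = sin((1−f)δ)/sin δ ≈ 1.526, b = sin(fδ)/sin δ ≈ 2.276.
p = a·p₁ + b·p₂ ≈ (-0.303, 0.726, 0.618); φ = arcsin(p_z) ≈ 38.14°, λ = atan2(p_y, p_x) ≈ 112.66°.

≈ (38°N, 113°E)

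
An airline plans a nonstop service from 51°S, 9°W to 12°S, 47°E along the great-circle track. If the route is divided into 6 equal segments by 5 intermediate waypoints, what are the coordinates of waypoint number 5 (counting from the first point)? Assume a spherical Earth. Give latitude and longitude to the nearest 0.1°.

Convert each endpoint to a unit vector on the sphere (x = cos φ cos λ, y = cos φ sin λ, z = sin φ).
The central angle between the endpoints is δ = arccos(p₁·p₂) ≈ 1.040 rad (59.6°).
Interpolate at f = 5/6 with slerp weights a = sin((1−f)δ)/sin δ ≈ 0.200, b = sin(fδ)/sin δ ≈ 0.884.
p = a·p₁ + b·p₂ ≈ (0.714, 0.613, -0.339); φ = arcsin(p_z) ≈ -19.83°, λ = atan2(p_y, p_x) ≈ 40.63°.

≈ 19.8°S, 40.6°E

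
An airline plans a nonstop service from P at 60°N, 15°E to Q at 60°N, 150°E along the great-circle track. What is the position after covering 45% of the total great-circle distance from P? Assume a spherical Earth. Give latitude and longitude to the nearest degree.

≈ 77°N, 70°E

Write both endpoints as unit vectors p₁, p₂ with components (cos φ cos λ, cos φ sin λ, sin φ).
The central angle between the endpoints is δ = arccos(p₁·p₂) ≈ 0.960 rad (55.0°).
Interpolate at f = 0.45 with slerp weights a = sin((1−f)δ)/sin δ ≈ 0.615, b = sin(fδ)/sin δ ≈ 0.511.
p = a·p₁ + b·p₂ ≈ (0.076, 0.207, 0.975); φ = arcsin(p_z) ≈ 77.25°, λ = atan2(p_y, p_x) ≈ 69.94°.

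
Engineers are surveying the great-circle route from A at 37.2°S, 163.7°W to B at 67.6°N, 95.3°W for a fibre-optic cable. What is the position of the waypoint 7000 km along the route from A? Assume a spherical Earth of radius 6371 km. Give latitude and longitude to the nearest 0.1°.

≈ 22.1°N, 141.3°W

From cos δ = sin φ₁ sin φ₂ + cos φ₁ cos φ₂ cos Δλ, the central angle is δ ≈ 2.034 rad (116.6°). The total great-circle distance is δ·R ≈ 2.034 × 6371 ≈ 12962 km, so the target fraction is f = 7000/12962 ≈ 0.540.
Interpolate at f ≈ 0.540 with slerp weights a = sin((1−f)δ)/sin δ ≈ 0.900, b = sin(fδ)/sin δ ≈ 0.996.
p = a·p₁ + b·p₂ ≈ (-0.723, -0.579, 0.376); φ = arcsin(p_z) ≈ 22.11°, λ = atan2(p_y, p_x) ≈ -141.32°.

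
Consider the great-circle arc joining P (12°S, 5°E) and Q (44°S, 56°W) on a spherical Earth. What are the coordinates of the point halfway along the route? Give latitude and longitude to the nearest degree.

Write both endpoints as unit vectors p₁, p₂ with components (cos φ cos λ, cos φ sin λ, sin φ).
The central angle between the endpoints is δ = arccos(p₁·p₂) ≈ 1.064 rad (61.0°).
Interpolate at f = 1/2 with slerp weights a = sin((1−f)δ)/sin δ ≈ 0.580, b = sin(fδ)/sin δ ≈ 0.580.
p = a·p₁ + b·p₂ ≈ (0.799, -0.297, -0.524); φ = arcsin(p_z) ≈ -31.58°, λ = atan2(p_y, p_x) ≈ -20.37°.

≈ (32°S, 20°W)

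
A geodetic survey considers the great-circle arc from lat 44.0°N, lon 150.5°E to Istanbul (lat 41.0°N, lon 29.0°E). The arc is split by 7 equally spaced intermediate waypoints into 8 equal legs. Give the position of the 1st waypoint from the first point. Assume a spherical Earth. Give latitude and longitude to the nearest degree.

Write both endpoints as unit vectors p₁, p₂ with components (cos φ cos λ, cos φ sin λ, sin φ).
The central angle between the endpoints is δ = arccos(p₁·p₂) ≈ 1.398 rad (80.1°).
Interpolate at f = 1/8 with slerp weights a = sin((1−f)δ)/sin δ ≈ 0.954, b = sin(fδ)/sin δ ≈ 0.176.
p = a·p₁ + b·p₂ ≈ (-0.481, 0.403, 0.779); φ = arcsin(p_z) ≈ 51.15°, λ = atan2(p_y, p_x) ≈ 140.07°.

≈ lat 51°N, lon 140°E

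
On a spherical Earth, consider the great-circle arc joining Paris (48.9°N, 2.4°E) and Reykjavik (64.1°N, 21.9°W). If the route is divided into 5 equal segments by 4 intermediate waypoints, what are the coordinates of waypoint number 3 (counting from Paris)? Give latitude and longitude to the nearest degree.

≈ 59°N, 10°W

Write both endpoints as unit vectors p₁, p₂ with components (cos φ cos λ, cos φ sin λ, sin φ).
The central angle between the endpoints is δ = arccos(p₁·p₂) ≈ 0.349 rad (20.0°).
Interpolate at f = 3/5 with slerp weights a = sin((1−f)δ)/sin δ ≈ 0.407, b = sin(fδ)/sin δ ≈ 0.608.
p = a·p₁ + b·p₂ ≈ (0.514, -0.088, 0.853); φ = arcsin(p_z) ≈ 58.59°, λ = atan2(p_y, p_x) ≈ -9.70°.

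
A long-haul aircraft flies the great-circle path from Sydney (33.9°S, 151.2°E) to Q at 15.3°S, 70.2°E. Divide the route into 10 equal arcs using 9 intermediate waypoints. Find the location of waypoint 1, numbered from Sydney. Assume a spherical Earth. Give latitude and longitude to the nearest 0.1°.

≈ 34.6°S, 142.3°E

Convert each endpoint to a unit vector on the sphere (x = cos φ cos λ, y = cos φ sin λ, z = sin φ).
The central angle between the endpoints is δ = arccos(p₁·p₂) ≈ 1.295 rad (74.2°).
Interpolate at f = 1/10 with slerp weights a = sin((1−f)δ)/sin δ ≈ 0.955, b = sin(fδ)/sin δ ≈ 0.134.
p = a·p₁ + b·p₂ ≈ (-0.651, 0.504, -0.568); φ = arcsin(p_z) ≈ -34.62°, λ = atan2(p_y, p_x) ≈ 142.26°.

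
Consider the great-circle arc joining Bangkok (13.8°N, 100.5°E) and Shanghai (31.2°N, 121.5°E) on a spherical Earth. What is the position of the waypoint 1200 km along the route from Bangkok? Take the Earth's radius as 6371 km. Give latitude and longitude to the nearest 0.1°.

The haversine formula gives a central angle δ ≈ 0.453 rad (26.0°) between the endpoints. The total great-circle distance is δ·R ≈ 0.453 × 6371 ≈ 2887 km, so the target fraction is f = 1200/2887 ≈ 0.416.
Interpolate at f ≈ 0.416 with slerp weights a = sin((1−f)δ)/sin δ ≈ 0.598, b = sin(fδ)/sin δ ≈ 0.428.
p = a·p₁ + b·p₂ ≈ (-0.297, 0.883, 0.364); φ = arcsin(p_z) ≈ 21.35°, λ = atan2(p_y, p_x) ≈ 108.59°.

≈ 21.4°N, 108.6°E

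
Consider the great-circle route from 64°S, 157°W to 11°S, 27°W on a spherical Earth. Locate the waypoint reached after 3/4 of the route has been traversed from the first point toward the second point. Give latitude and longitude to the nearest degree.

≈ 33°S, 36°W

Convert each endpoint to a unit vector on the sphere (x = cos φ cos λ, y = cos φ sin λ, z = sin φ).
The central angle between the endpoints is δ = arccos(p₁·p₂) ≈ 1.676 rad (96.0°).
Interpolate at f = 3/4 with slerp weights a = sin((1−f)δ)/sin δ ≈ 0.409, b = sin(fδ)/sin δ ≈ 0.956.
p = a·p₁ + b·p₂ ≈ (0.671, -0.496, -0.550); φ = arcsin(p_z) ≈ -33.38°, λ = atan2(p_y, p_x) ≈ -36.47°.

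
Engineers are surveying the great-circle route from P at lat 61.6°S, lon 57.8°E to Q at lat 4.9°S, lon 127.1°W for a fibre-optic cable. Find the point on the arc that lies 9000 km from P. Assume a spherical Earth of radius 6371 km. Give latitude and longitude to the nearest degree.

From cos δ = sin φ₁ sin φ₂ + cos φ₁ cos φ₂ cos Δλ, the central angle is δ ≈ 1.979 rad (113.4°). The total great-circle distance is δ·R ≈ 1.979 × 6371 ≈ 12609 km, so the target fraction is f = 9000/12609 ≈ 0.714.
Interpolate at f ≈ 0.714 with slerp weights a = sin((1−f)δ)/sin δ ≈ 0.585, b = sin(fδ)/sin δ ≈ 1.076.
p = a·p₁ + b·p₂ ≈ (-0.498, -0.620, -0.606); φ = arcsin(p_z) ≈ -37.32°, λ = atan2(p_y, p_x) ≈ -128.81°.

≈ lat 37°S, lon 129°W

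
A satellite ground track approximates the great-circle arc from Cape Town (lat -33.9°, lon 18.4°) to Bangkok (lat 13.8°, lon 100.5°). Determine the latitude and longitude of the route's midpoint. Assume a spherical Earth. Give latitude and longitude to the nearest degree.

≈ lat -13°, lon 63°

The haversine formula gives a central angle δ ≈ 1.593 rad (91.3°) between the endpoints.
Interpolate at f = 1/2 with slerp weights a = sin((1−f)δ)/sin δ ≈ 0.715, b = sin(fδ)/sin δ ≈ 0.715.
p = a·p₁ + b·p₂ ≈ (0.437, 0.870, -0.228); φ = arcsin(p_z) ≈ -13.20°, λ = atan2(p_y, p_x) ≈ 63.35°.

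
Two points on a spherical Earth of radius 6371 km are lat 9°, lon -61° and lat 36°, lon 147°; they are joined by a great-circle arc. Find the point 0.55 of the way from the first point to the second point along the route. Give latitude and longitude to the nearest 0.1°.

Convert each endpoint to a unit vector on the sphere (x = cos φ cos λ, y = cos φ sin λ, z = sin φ).
The central angle between the endpoints is δ = arccos(p₁·p₂) ≈ 2.231 rad (127.8°).
Interpolate at f = 0.55 with slerp weights a = sin((1−f)δ)/sin δ ≈ 1.068, b = sin(fδ)/sin δ ≈ 1.192.
p = a·p₁ + b·p₂ ≈ (-0.297, -0.398, 0.868); φ = arcsin(p_z) ≈ 60.23°, λ = atan2(p_y, p_x) ≈ -126.80°.

≈ lat 60.2°, lon -126.8°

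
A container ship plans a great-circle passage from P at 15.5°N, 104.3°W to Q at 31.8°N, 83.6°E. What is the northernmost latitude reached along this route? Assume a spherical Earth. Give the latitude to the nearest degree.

The great circle lies in the plane with unit normal n̂ = (p₁ × p₂)/|p₁ × p₂|.
Here n̂_z ≈ -0.152; the vertex latitude is φ_max = arccos|n̂_z| ≈ 81.3°.
Check via Clairaut: cos φ_max = |cos φ₁| · sin C = cos(15.5°)·sin(9.1°) ≈ 0.152, again giving ≈ 81.3°.

≈ 81°N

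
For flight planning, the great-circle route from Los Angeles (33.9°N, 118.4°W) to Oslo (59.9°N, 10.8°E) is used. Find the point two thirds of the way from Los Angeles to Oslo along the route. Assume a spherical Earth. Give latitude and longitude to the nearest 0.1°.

≈ 70.6°N, 48.7°W

From cos δ = sin φ₁ sin φ₂ + cos φ₁ cos φ₂ cos Δλ, the central angle is δ ≈ 1.350 rad (77.3°).
Interpolate at f = 2/3 with slerp weights a = sin((1−f)δ)/sin δ ≈ 0.446, b = sin(fδ)/sin δ ≈ 0.803.
p = a·p₁ + b·p₂ ≈ (0.219, -0.250, 0.943); φ = arcsin(p_z) ≈ 70.57°, λ = atan2(p_y, p_x) ≈ -48.72°.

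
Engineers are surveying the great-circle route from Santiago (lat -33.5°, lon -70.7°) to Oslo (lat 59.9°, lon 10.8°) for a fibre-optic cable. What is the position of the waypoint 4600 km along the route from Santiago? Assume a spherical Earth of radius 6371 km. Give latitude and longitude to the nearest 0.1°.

From cos δ = sin φ₁ sin φ₂ + cos φ₁ cos φ₂ cos Δλ, the central angle is δ ≈ 2.000 rad (114.6°). The total great-circle distance is δ·R ≈ 2.000 × 6371 ≈ 12739 km, so the target fraction is f = 4600/12739 ≈ 0.361.
Interpolate at f ≈ 0.361 with slerp weights a = sin((1−f)δ)/sin δ ≈ 1.053, b = sin(fδ)/sin δ ≈ 0.727.
p = a·p₁ + b·p₂ ≈ (0.648, -0.760, 0.048); φ = arcsin(p_z) ≈ 2.74°, λ = atan2(p_y, p_x) ≈ -49.55°.

≈ lat 2.7°, lon -49.5°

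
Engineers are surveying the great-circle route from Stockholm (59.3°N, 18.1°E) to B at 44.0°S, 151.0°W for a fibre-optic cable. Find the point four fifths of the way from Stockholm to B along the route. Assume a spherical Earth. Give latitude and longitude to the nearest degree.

≈ 13°S, 140°W

Write both endpoints as unit vectors p₁, p₂ with components (cos φ cos λ, cos φ sin λ, sin φ).
The central angle between the endpoints is δ = arccos(p₁·p₂) ≈ 2.851 rad (163.3°).
Interpolate at f = 4/5 with slerp weights a = sin((1−f)δ)/sin δ ≈ 1.881, b = sin(fδ)/sin δ ≈ 2.643.
p = a·p₁ + b·p₂ ≈ (-0.750, -0.624, -0.219); φ = arcsin(p_z) ≈ -12.66°, λ = atan2(p_y, p_x) ≈ -140.28°.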